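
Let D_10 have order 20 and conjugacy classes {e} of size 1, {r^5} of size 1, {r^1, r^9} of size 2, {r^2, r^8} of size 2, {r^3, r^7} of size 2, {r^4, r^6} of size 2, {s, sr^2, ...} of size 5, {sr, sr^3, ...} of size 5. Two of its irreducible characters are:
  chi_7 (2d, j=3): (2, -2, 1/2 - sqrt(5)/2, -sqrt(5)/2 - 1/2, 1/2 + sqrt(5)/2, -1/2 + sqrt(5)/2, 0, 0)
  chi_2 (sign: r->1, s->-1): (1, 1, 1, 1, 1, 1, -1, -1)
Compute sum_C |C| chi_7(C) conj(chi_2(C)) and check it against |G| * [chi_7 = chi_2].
Sum = 0; so <chi_7, chi_2> = 0 (distinct irreducibles are orthogonal).

Reasoning: Compute term by term over conjugacy classes (|C| * chi_7(C) * conj(chi_2(C))):
  1*(2)*conj(1) + 1*(-2)*conj(1) + 2*(1/2 - sqrt(5)/2)*conj(1) + 2*(-sqrt(5)/2 - 1/2)*conj(1) + 2*(1/2 + sqrt(5)/2)*conj(1) + 2*(-1/2 + sqrt(5)/2)*conj(1) + 5*(0)*conj(-1) + 5*(0)*conj(-1)
  = (2) + (-2) + (1 - sqrt(5)) + (-sqrt(5) - 1) + (1 + sqrt(5)) + (-1 + sqrt(5)) + (0) + (0)
  = 0.
Dividing by |G| = 20 gives 0/20 = 0, matching the row-orthogonality relation <chi_7, chi_2> = [chi_7 = chi_2].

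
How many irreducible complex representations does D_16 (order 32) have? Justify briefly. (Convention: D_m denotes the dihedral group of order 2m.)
11

Working: The number of irreducible complex representations of a finite group equals its number of conjugacy classes. D_16 has 11 conjugacy classes (n/2 + 3 for n even), so D_16 (order 32) has exactly 11 irreducible complex representations.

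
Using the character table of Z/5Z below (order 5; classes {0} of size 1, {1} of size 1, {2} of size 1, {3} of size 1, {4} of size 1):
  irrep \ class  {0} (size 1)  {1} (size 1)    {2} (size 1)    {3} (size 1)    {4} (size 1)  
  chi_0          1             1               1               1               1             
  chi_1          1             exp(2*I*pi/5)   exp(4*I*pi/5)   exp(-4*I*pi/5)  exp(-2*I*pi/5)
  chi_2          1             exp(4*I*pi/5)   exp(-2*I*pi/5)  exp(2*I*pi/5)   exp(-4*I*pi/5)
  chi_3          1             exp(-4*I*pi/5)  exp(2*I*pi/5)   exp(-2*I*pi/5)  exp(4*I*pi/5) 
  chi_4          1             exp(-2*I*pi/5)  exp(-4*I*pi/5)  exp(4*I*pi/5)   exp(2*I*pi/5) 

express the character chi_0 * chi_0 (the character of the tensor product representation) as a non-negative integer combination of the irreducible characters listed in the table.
chi_0 tensor chi_0 = chi_0 (all other irreducibles have multiplicity 0).

Explanation: The character of a tensor product is the pointwise product (chi_0 * chi_0)(C) = chi_0(C) * chi_0(C):
  {0}: (1)*(1), {1}: (1)*(1), {2}: (1)*(1), {3}: (1)*(1), {4}: (1)*(1)
so (chi_0 * chi_0) takes values
  {0} -> 1, {1} -> 1, {2} -> 1, {3} -> 1, {4} -> 1.
Now take the inner product of this character with each irreducible chi from the table, <chi_0*chi_0, chi> = (1/5) sum_C |C| (chi_0*chi_0)(C) conj(chi(C)):
  <chi_0*chi_0, chi_0> = (1/5)[1*(1)*conj(1) + 1*(1)*conj(1) + 1*(1)*conj(1) + 1*(1)*conj(1) + 1*(1)*conj(1)]
      = (1/5)[(1) + (1) + (1) + (1) + (1)] = 5/5 = 1
  <chi_0*chi_0, chi_1> = (1/5)[1*(1)*conj(1) + 1*(1)*conj(exp(2*I*pi/5)) + 1*(1)*conj(exp(4*I*pi/5)) + 1*(1)*conj(exp(-4*I*pi/5)) + 1*(1)*conj(exp(-2*I*pi/5))]
      = (1/5)[(1) + (exp(-2*I*pi/5)) + (exp(-4*I*pi/5)) + (exp(4*I*pi/5)) + (exp(2*I*pi/5))] = 0/5 = 0
  <chi_0*chi_0, chi_2> = (1/5)[1*(1)*conj(1) + 1*(1)*conj(exp(4*I*pi/5)) + 1*(1)*conj(exp(-2*I*pi/5)) + 1*(1)*conj(exp(2*I*pi/5)) + 1*(1)*conj(exp(-4*I*pi/5))]
      = (1/5)[(1) + (exp(-4*I*pi/5)) + (exp(2*I*pi/5)) + (exp(-2*I*pi/5)) + (exp(4*I*pi/5))] = 0/5 = 0
  <chi_0*chi_0, chi_3> = (1/5)[1*(1)*conj(1) + 1*(1)*conj(exp(-4*I*pi/5)) + 1*(1)*conj(exp(2*I*pi/5)) + 1*(1)*conj(exp(-2*I*pi/5)) + 1*(1)*conj(exp(4*I*pi/5))]
      = (1/5)[(1) + (exp(4*I*pi/5)) + (exp(-2*I*pi/5)) + (exp(2*I*pi/5)) + (exp(-4*I*pi/5))] = 0/5 = 0
  <chi_0*chi_0, chi_4> = (1/5)[1*(1)*conj(1) + 1*(1)*conj(exp(-2*I*pi/5)) + 1*(1)*conj(exp(-4*I*pi/5)) + 1*(1)*conj(exp(4*I*pi/5)) + 1*(1)*conj(exp(2*I*pi/5))]
      = (1/5)[(1) + (exp(2*I*pi/5)) + (exp(4*I*pi/5)) + (exp(-4*I*pi/5)) + (exp(-2*I*pi/5))] = 0/5 = 0
(Exp terms are combined using exp(i*s)*conj(exp(i*t)) = exp(i*(s-t)), and sums of them are collapsed using the identity that for every m > 1 the m distinct m-th roots of unity sum to 0, e.g. 1 + exp(2*I*pi/3) + exp(-2*I*pi/3) = 0.)
Hence the multiplicities are chi_0: 1. Dimension check: dim(chi_0)*dim(chi_0) = 1*1 = 1 and sum (mult * dim) = 1*1 = 1.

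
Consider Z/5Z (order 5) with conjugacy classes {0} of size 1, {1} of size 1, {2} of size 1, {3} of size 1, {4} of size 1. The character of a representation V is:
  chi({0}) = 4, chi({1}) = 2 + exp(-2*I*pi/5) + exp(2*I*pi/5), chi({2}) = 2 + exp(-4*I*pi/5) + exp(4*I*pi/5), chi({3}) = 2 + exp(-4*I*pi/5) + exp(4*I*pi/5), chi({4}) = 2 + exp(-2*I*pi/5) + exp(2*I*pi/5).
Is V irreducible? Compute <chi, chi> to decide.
Not irreducible (reducible): <chi, chi> = 6 > 1.

Why: <chi, chi> = (1/|G|) sum_C |C| * |chi(C)|^2 = (1/5)[1*|4|^2 + 1*|2 + exp(-2*I*pi/5) + exp(2*I*pi/5)|^2 + 1*|2 + exp(-4*I*pi/5) + exp(4*I*pi/5)|^2 + 1*|2 + exp(-4*I*pi/5) + exp(4*I*pi/5)|^2 + 1*|2 + exp(-2*I*pi/5) + exp(2*I*pi/5)|^2]
  = (1/5)[(16) + (6 + 4*exp(-2*I*pi/5) + exp(-4*I*pi/5) + exp(4*I*pi/5) + 4*exp(2*I*pi/5)) + (6 + 4*exp(-4*I*pi/5) + exp(-2*I*pi/5) + exp(2*I*pi/5) + 4*exp(4*I*pi/5)) + (6 + 4*exp(-4*I*pi/5) + exp(-2*I*pi/5) + exp(2*I*pi/5) + 4*exp(4*I*pi/5)) + (6 + 4*exp(-2*I*pi/5) + exp(-4*I*pi/5) + exp(4*I*pi/5) + 4*exp(2*I*pi/5))] = 30/5 = 6.
(Exp terms are combined using exp(i*s)*conj(exp(i*t)) = exp(i*(s-t)), and sums of them are collapsed using the identity that for every m > 1 the m distinct m-th roots of unity sum to 0, e.g. 1 + exp(2*I*pi/3) + exp(-2*I*pi/3) = 0.)
A character is irreducible iff <chi, chi> = 1, so this representation is reducible.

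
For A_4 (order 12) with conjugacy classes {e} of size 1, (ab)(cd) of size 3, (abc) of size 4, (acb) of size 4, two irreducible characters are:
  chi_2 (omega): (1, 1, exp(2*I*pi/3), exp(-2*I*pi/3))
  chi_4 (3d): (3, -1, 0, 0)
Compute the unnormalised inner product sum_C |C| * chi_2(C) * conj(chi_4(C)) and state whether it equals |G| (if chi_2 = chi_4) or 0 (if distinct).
Sum = 0; so <chi_2, chi_4> = 0 (distinct irreducibles are orthogonal).

Compute term by term over conjugacy classes (|C| * chi_2(C) * conj(chi_4(C))):
  1*(1)*conj(3) + 3*(1)*conj(-1) + 4*(exp(2*I*pi/3))*conj(0) + 4*(exp(-2*I*pi/3))*conj(0)
  = (3) + (-3) + (0) + (0)
  = 0.
(Exp terms are combined using exp(i*s)*conj(exp(i*t)) = exp(i*(s-t)), and sums of them are collapsed using the identity that for every m > 1 the m distinct m-th roots of unity sum to 0, e.g. 1 + exp(2*I*pi/3) + exp(-2*I*pi/3) = 0.)
Dividing by |G| = 12 gives 0/12 = 0, matching the row-orthogonality relation <chi_2, chi_4> = [chi_2 = chi_4].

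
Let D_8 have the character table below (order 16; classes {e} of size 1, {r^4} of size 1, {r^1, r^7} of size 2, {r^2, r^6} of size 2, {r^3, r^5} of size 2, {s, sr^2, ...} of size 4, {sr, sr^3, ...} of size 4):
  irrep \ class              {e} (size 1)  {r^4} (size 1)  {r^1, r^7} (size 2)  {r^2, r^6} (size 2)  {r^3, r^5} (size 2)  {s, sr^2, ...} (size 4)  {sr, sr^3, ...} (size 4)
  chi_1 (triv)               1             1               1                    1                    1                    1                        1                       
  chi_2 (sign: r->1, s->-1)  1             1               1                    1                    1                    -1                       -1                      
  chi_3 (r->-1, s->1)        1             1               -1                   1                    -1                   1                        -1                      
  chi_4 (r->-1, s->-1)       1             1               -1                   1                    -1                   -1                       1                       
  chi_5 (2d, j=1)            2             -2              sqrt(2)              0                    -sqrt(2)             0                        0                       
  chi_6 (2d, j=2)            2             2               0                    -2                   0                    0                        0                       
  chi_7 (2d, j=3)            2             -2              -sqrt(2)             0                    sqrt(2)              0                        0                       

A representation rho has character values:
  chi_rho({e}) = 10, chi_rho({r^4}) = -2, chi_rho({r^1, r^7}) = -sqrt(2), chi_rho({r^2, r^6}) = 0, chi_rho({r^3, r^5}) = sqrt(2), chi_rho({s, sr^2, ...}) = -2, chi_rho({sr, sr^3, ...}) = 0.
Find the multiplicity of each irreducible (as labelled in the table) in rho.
Multiplicities: chi_1: 0, chi_2: 1, chi_3: 0, chi_4: 1, chi_5: 1, chi_6: 1, chi_7: 2.

Justification: Use <chi_rho, chi> = (1/|G|) sum_C |C| * chi_rho(C) * conj(chi(C)) with |G| = 16 for each irreducible chi in the table:
  <chi_rho, chi_1> = (1/16)[1*(10)*conj(1) + 1*(-2)*conj(1) + 2*(-sqrt(2))*conj(1) + 2*(0)*conj(1) + 2*(sqrt(2))*conj(1) + 4*(-2)*conj(1) + 4*(0)*conj(1)]
      = (1/16)[(10) + (-2) + (-2*sqrt(2)) + (0) + (2*sqrt(2)) + (-8) + (0)] = 0/16 = 0
  <chi_rho, chi_2> = (1/16)[1*(10)*conj(1) + 1*(-2)*conj(1) + 2*(-sqrt(2))*conj(1) + 2*(0)*conj(1) + 2*(sqrt(2))*conj(1) + 4*(-2)*conj(-1) + 4*(0)*conj(-1)]
      = (1/16)[(10) + (-2) + (-2*sqrt(2)) + (0) + (2*sqrt(2)) + (8) + (0)] = 16/16 = 1
  <chi_rho, chi_3> = (1/16)[1*(10)*conj(1) + 1*(-2)*conj(1) + 2*(-sqrt(2))*conj(-1) + 2*(0)*conj(1) + 2*(sqrt(2))*conj(-1) + 4*(-2)*conj(1) + 4*(0)*conj(-1)]
      = (1/16)[(10) + (-2) + (2*sqrt(2)) + (0) + (-2*sqrt(2)) + (-8) + (0)] = 0/16 = 0
  <chi_rho, chi_4> = (1/16)[1*(10)*conj(1) + 1*(-2)*conj(1) + 2*(-sqrt(2))*conj(-1) + 2*(0)*conj(1) + 2*(sqrt(2))*conj(-1) + 4*(-2)*conj(-1) + 4*(0)*conj(1)]
      = (1/16)[(10) + (-2) + (2*sqrt(2)) + (0) + (-2*sqrt(2)) + (8) + (0)] = 16/16 = 1
  <chi_rho, chi_5> = (1/16)[1*(10)*conj(2) + 1*(-2)*conj(-2) + 2*(-sqrt(2))*conj(sqrt(2)) + 2*(0)*conj(0) + 2*(sqrt(2))*conj(-sqrt(2)) + 4*(-2)*conj(0) + 4*(0)*conj(0)]
      = (1/16)[(20) + (4) + (-4) + (0) + (-4) + (0) + (0)] = 16/16 = 1
  <chi_rho, chi_6> = (1/16)[1*(10)*conj(2) + 1*(-2)*conj(2) + 2*(-sqrt(2))*conj(0) + 2*(0)*conj(-2) + 2*(sqrt(2))*conj(0) + 4*(-2)*conj(0) + 4*(0)*conj(0)]
      = (1/16)[(20) + (-4) + (0) + (0) + (0) + (0) + (0)] = 16/16 = 1
  <chi_rho, chi_7> = (1/16)[1*(10)*conj(2) + 1*(-2)*conj(-2) + 2*(-sqrt(2))*conj(-sqrt(2)) + 2*(0)*conj(0) + 2*(sqrt(2))*conj(sqrt(2)) + 4*(-2)*conj(0) + 4*(0)*conj(0)]
      = (1/16)[(20) + (4) + (4) + (0) + (4) + (0) + (0)] = 32/16 = 2
Dimension check: dim(rho) = sum (mult * dim) = 0*1 + 1*1 + 0*1 + 1*1 + 1*2 + 1*2 + 2*2 = 10 = chi_rho(e) = 10.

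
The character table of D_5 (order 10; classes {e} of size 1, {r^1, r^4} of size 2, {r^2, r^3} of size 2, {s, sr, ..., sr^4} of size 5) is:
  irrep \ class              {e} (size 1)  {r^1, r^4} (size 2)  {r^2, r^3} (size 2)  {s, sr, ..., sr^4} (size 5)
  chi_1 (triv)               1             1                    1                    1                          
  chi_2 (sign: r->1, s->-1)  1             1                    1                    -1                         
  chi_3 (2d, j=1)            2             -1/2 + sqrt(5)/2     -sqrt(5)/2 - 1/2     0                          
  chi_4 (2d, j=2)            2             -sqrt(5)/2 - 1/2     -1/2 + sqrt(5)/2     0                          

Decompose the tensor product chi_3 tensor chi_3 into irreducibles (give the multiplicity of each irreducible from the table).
chi_3 tensor chi_3 = chi_1 + chi_2 + chi_4 (all other irreducibles have multiplicity 0).

Details: The character of a tensor product is the pointwise product (chi_3 * chi_3)(C) = chi_3(C) * chi_3(C):
  {e}: (2)*(2), {r^1, r^4}: (-1/2 + sqrt(5)/2)*(-1/2 + sqrt(5)/2), {r^2, r^3}: (-sqrt(5)/2 - 1/2)*(-sqrt(5)/2 - 1/2), {s, sr, ..., sr^4}: (0)*(0)
so (chi_3 * chi_3) takes values
  {e} -> 4, {r^1, r^4} -> 3/2 - sqrt(5)/2, {r^2, r^3} -> sqrt(5)/2 + 3/2, {s, sr, ..., sr^4} -> 0.
Now take the inner product of this character with each irreducible chi from the table, <chi_3*chi_3, chi> = (1/10) sum_C |C| (chi_3*chi_3)(C) conj(chi(C)):
  <chi_3*chi_3, chi_1> = (1/10)[1*(4)*conj(1) + 2*(3/2 - sqrt(5)/2)*conj(1) + 2*(sqrt(5)/2 + 3/2)*conj(1) + 5*(0)*conj(1)]
      = (1/10)[(4) + (3 - sqrt(5)) + (sqrt(5) + 3) + (0)] = 10/10 = 1
  <chi_3*chi_3, chi_2> = (1/10)[1*(4)*conj(1) + 2*(3/2 - sqrt(5)/2)*conj(1) + 2*(sqrt(5)/2 + 3/2)*conj(1) + 5*(0)*conj(-1)]
      = (1/10)[(4) + (3 - sqrt(5)) + (sqrt(5) + 3) + (0)] = 10/10 = 1
  <chi_3*chi_3, chi_3> = (1/10)[1*(4)*conj(2) + 2*(3/2 - sqrt(5)/2)*conj(-1/2 + sqrt(5)/2) + 2*(sqrt(5)/2 + 3/2)*conj(-sqrt(5)/2 - 1/2) + 5*(0)*conj(0)]
      = (1/10)[(8) + (-4 + 2*sqrt(5)) + (-2*sqrt(5) - 4) + (0)] = 0/10 = 0
  <chi_3*chi_3, chi_4> = (1/10)[1*(4)*conj(2) + 2*(3/2 - sqrt(5)/2)*conj(-sqrt(5)/2 - 1/2) + 2*(sqrt(5)/2 + 3/2)*conj(-1/2 + sqrt(5)/2) + 5*(0)*conj(0)]
      = (1/10)[(8) + (1 - sqrt(5)) + (1 + sqrt(5)) + (0)] = 10/10 = 1
Hence the multiplicities are chi_1: 1, chi_2: 1, chi_4: 1. Dimension check: dim(chi_3)*dim(chi_3) = 2*2 = 4 and sum (mult * dim) = 1*1 + 1*1 + 1*2 = 4.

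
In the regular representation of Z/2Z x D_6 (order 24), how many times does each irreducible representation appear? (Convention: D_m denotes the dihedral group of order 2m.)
Each irreducible V_i of dimension d_i appears with multiplicity d_i, i.e. rho_reg = (direct sum over all irreducibles V_i) d_i V_i. The irreducible dimensions for Z/2Z x D_6 are 1, 1, 1, 1, 1, 1, 1, 1, 2, 2, 2, 2: 8 irreducibles of dimension 1, each with multiplicity 1; 4 irreducibles of dimension 2, each with multiplicity 2. Total dimension 8*1*1 + 4*2*2 = 24 = |G|.

Reasoning: General theorem: in the regular representation of a finite group G, each irreducible appears with multiplicity equal to its dimension. Check: dim(rho_reg) = sum d_i^2 = 1 + 1 + 1 + 1 + 1 + 1 + 1 + 1 + 4 + 4 + 4 + 4 = 24 = |G|.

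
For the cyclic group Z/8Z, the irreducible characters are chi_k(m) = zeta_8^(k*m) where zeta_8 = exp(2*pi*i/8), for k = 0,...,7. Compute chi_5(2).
chi_5(2) = zeta_8^10 = I

Justification: chi_5(2) = zeta_8^(5*2) = zeta_8^10. Since zeta_8^8 = 1, this equals zeta_8^2 = exp(2*pi*i*2/8) = I.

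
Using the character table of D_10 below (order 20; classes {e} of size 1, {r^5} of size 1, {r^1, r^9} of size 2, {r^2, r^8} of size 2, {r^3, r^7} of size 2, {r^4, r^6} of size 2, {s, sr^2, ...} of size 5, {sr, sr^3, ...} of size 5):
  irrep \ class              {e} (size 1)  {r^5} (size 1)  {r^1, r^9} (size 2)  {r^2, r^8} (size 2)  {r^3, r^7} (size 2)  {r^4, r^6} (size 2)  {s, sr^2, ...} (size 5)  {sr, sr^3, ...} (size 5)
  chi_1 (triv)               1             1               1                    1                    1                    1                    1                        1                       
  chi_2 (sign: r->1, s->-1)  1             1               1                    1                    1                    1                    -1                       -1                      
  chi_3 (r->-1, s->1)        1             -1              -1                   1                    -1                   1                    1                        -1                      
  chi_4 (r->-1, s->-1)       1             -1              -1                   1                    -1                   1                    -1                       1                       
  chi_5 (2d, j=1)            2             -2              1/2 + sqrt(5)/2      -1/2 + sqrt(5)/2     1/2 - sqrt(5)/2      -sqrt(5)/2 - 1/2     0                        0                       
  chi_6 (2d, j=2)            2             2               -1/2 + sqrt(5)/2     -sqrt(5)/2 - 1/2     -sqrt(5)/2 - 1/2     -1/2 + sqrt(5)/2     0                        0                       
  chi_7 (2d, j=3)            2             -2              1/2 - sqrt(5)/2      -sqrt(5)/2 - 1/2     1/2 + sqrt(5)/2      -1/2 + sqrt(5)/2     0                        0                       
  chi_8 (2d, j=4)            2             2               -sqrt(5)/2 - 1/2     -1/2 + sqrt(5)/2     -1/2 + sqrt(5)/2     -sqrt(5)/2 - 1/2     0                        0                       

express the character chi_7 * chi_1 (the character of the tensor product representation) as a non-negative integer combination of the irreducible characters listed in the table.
chi_7 tensor chi_1 = chi_7 (all other irreducibles have multiplicity 0).

The character of a tensor product is the pointwise product (chi_7 * chi_1)(C) = chi_7(C) * chi_1(C):
  {e}: (2)*(1), {r^5}: (-2)*(1), {r^1, r^9}: (1/2 - sqrt(5)/2)*(1), {r^2, r^8}: (-sqrt(5)/2 - 1/2)*(1), {r^3, r^7}: (1/2 + sqrt(5)/2)*(1), {r^4, r^6}: (-1/2 + sqrt(5)/2)*(1), {s, sr^2, ...}: (0)*(1), {sr, sr^3, ...}: (0)*(1)
so (chi_7 * chi_1) takes values
  {e} -> 2, {r^5} -> -2, {r^1, r^9} -> 1/2 - sqrt(5)/2, {r^2, r^8} -> -sqrt(5)/2 - 1/2, {r^3, r^7} -> 1/2 + sqrt(5)/2, {r^4, r^6} -> -1/2 + sqrt(5)/2, {s, sr^2, ...} -> 0, {sr, sr^3, ...} -> 0.
Now take the inner product of this character with each irreducible chi from the table, <chi_7*chi_1, chi> = (1/20) sum_C |C| (chi_7*chi_1)(C) conj(chi(C)):
  <chi_7*chi_1, chi_1> = (1/20)[1*(2)*conj(1) + 1*(-2)*conj(1) + 2*(1/2 - sqrt(5)/2)*conj(1) + 2*(-sqrt(5)/2 - 1/2)*conj(1) + 2*(1/2 + sqrt(5)/2)*conj(1) + 2*(-1/2 + sqrt(5)/2)*conj(1) + 5*(0)*conj(1) + 5*(0)*conj(1)]
      = (1/20)[(2) + (-2) + (1 - sqrt(5)) + (-sqrt(5) - 1) + (1 + sqrt(5)) + (-1 + sqrt(5)) + (0) + (0)] = 0/20 = 0
  <chi_7*chi_1, chi_2> = (1/20)[1*(2)*conj(1) + 1*(-2)*conj(1) + 2*(1/2 - sqrt(5)/2)*conj(1) + 2*(-sqrt(5)/2 - 1/2)*conj(1) + 2*(1/2 + sqrt(5)/2)*conj(1) + 2*(-1/2 + sqrt(5)/2)*conj(1) + 5*(0)*conj(-1) + 5*(0)*conj(-1)]
      = (1/20)[(2) + (-2) + (1 - sqrt(5)) + (-sqrt(5) - 1) + (1 + sqrt(5)) + (-1 + sqrt(5)) + (0) + (0)] = 0/20 = 0
  <chi_7*chi_1, chi_3> = (1/20)[1*(2)*conj(1) + 1*(-2)*conj(-1) + 2*(1/2 - sqrt(5)/2)*conj(-1) + 2*(-sqrt(5)/2 - 1/2)*conj(1) + 2*(1/2 + sqrt(5)/2)*conj(-1) + 2*(-1/2 + sqrt(5)/2)*conj(1) + 5*(0)*conj(1) + 5*(0)*conj(-1)]
      = (1/20)[(2) + (2) + (-1 + sqrt(5)) + (-sqrt(5) - 1) + (-sqrt(5) - 1) + (-1 + sqrt(5)) + (0) + (0)] = 0/20 = 0
  <chi_7*chi_1, chi_4> = (1/20)[1*(2)*conj(1) + 1*(-2)*conj(-1) + 2*(1/2 - sqrt(5)/2)*conj(-1) + 2*(-sqrt(5)/2 - 1/2)*conj(1) + 2*(1/2 + sqrt(5)/2)*conj(-1) + 2*(-1/2 + sqrt(5)/2)*conj(1) + 5*(0)*conj(-1) + 5*(0)*conj(1)]
      = (1/20)[(2) + (2) + (-1 + sqrt(5)) + (-sqrt(5) - 1) + (-sqrt(5) - 1) + (-1 + sqrt(5)) + (0) + (0)] = 0/20 = 0
  <chi_7*chi_1, chi_5> = (1/20)[1*(2)*conj(2) + 1*(-2)*conj(-2) + 2*(1/2 - sqrt(5)/2)*conj(1/2 + sqrt(5)/2) + 2*(-sqrt(5)/2 - 1/2)*conj(-1/2 + sqrt(5)/2) + 2*(1/2 + sqrt(5)/2)*conj(1/2 - sqrt(5)/2) + 2*(-1/2 + sqrt(5)/2)*conj(-sqrt(5)/2 - 1/2) + 5*(0)*conj(0) + 5*(0)*conj(0)]
      = (1/20)[(4) + (4) + (-2) + (-2) + (-2) + (-2) + (0) + (0)] = 0/20 = 0
  <chi_7*chi_1, chi_6> = (1/20)[1*(2)*conj(2) + 1*(-2)*conj(2) + 2*(1/2 - sqrt(5)/2)*conj(-1/2 + sqrt(5)/2) + 2*(-sqrt(5)/2 - 1/2)*conj(-sqrt(5)/2 - 1/2) + 2*(1/2 + sqrt(5)/2)*conj(-sqrt(5)/2 - 1/2) + 2*(-1/2 + sqrt(5)/2)*conj(-1/2 + sqrt(5)/2) + 5*(0)*conj(0) + 5*(0)*conj(0)]
      = (1/20)[(4) + (-4) + (-3 + sqrt(5)) + (sqrt(5) + 3) + (-3 - sqrt(5)) + (3 - sqrt(5)) + (0) + (0)] = 0/20 = 0
  <chi_7*chi_1, chi_7> = (1/20)[1*(2)*conj(2) + 1*(-2)*conj(-2) + 2*(1/2 - sqrt(5)/2)*conj(1/2 - sqrt(5)/2) + 2*(-sqrt(5)/2 - 1/2)*conj(-sqrt(5)/2 - 1/2) + 2*(1/2 + sqrt(5)/2)*conj(1/2 + sqrt(5)/2) + 2*(-1/2 + sqrt(5)/2)*conj(-1/2 + sqrt(5)/2) + 5*(0)*conj(0) + 5*(0)*conj(0)]
      = (1/20)[(4) + (4) + (3 - sqrt(5)) + (sqrt(5) + 3) + (sqrt(5) + 3) + (3 - sqrt(5)) + (0) + (0)] = 20/20 = 1
  <chi_7*chi_1, chi_8> = (1/20)[1*(2)*conj(2) + 1*(-2)*conj(2) + 2*(1/2 - sqrt(5)/2)*conj(-sqrt(5)/2 - 1/2) + 2*(-sqrt(5)/2 - 1/2)*conj(-1/2 + sqrt(5)/2) + 2*(1/2 + sqrt(5)/2)*conj(-1/2 + sqrt(5)/2) + 2*(-1/2 + sqrt(5)/2)*conj(-sqrt(5)/2 - 1/2) + 5*(0)*conj(0) + 5*(0)*conj(0)]
      = (1/20)[(4) + (-4) + (2) + (-2) + (2) + (-2) + (0) + (0)] = 0/20 = 0
Hence the multiplicities are chi_7: 1. Dimension check: dim(chi_7)*dim(chi_1) = 2*1 = 2 and sum (mult * dim) = 1*2 = 2.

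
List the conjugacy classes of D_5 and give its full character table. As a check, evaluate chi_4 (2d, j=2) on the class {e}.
Conjugacy classes: {e} of size 1, {r^1, r^4} of size 2, {r^2, r^3} of size 2, {s, sr, ..., sr^4} of size 5.
Character table:
  irrep \ class              {e} (size 1)  {r^1, r^4} (size 2)  {r^2, r^3} (size 2)  {s, sr, ..., sr^4} (size 5)
  chi_1 (triv)               1             1                    1                    1                          
  chi_2 (sign: r->1, s->-1)  1             1                    1                    -1                         
  chi_3 (2d, j=1)            2             -1/2 + sqrt(5)/2     -sqrt(5)/2 - 1/2     0                          
  chi_4 (2d, j=2)            2             -sqrt(5)/2 - 1/2     -1/2 + sqrt(5)/2     0                          

Spot check: chi_4 (2d, j=2) on {e} = 2.

D_5 has order 2*5 = 10 with 4 conjugacy classes, hence 4 irreducibles. Sum of squared dims 1 + 1 + 4 + 4 = 10 = |G|. Linear characters come from the abelianisation; the 2-dimensional irreps have character r^k -> 2*cos(2*pi*j*k/5), reflections -> 0.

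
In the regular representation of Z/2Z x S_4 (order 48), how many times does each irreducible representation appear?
Each irreducible V_i of dimension d_i appears with multiplicity d_i, i.e. rho_reg = (direct sum over all irreducibles V_i) d_i V_i. The irreducible dimensions for Z/2Z x S_4 are 1, 1, 1, 1, 2, 2, 3, 3, 3, 3: 4 irreducibles of dimension 1, each with multiplicity 1; 2 irreducibles of dimension 2, each with multiplicity 2; 4 irreducibles of dimension 3, each with multiplicity 3. Total dimension 4*1*1 + 2*2*2 + 4*3*3 = 48 = |G|.

Explanation: General theorem: in the regular representation of a finite group G, each irreducible appears with multiplicity equal to its dimension. Check: dim(rho_reg) = sum d_i^2 = 1 + 1 + 1 + 1 + 4 + 4 + 9 + 9 + 9 + 9 = 48 = |G|.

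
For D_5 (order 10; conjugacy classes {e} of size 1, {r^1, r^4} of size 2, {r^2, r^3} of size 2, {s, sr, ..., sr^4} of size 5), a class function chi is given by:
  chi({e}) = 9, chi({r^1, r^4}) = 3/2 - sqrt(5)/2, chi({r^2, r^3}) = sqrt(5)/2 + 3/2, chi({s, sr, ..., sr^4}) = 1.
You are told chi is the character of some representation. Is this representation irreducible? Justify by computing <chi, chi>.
Not irreducible (reducible): <chi, chi> = 10 > 1.

Proof sketch: <chi, chi> = (1/|G|) sum_C |C| * |chi(C)|^2 = (1/10)[1*|9|^2 + 2*|3/2 - sqrt(5)/2|^2 + 2*|sqrt(5)/2 + 3/2|^2 + 5*|1|^2]
  = (1/10)[(81) + (7 - 3*sqrt(5)) + (3*sqrt(5) + 7) + (5)] = 100/10 = 10.
A character is irreducible iff <chi, chi> = 1, so this representation is reducible.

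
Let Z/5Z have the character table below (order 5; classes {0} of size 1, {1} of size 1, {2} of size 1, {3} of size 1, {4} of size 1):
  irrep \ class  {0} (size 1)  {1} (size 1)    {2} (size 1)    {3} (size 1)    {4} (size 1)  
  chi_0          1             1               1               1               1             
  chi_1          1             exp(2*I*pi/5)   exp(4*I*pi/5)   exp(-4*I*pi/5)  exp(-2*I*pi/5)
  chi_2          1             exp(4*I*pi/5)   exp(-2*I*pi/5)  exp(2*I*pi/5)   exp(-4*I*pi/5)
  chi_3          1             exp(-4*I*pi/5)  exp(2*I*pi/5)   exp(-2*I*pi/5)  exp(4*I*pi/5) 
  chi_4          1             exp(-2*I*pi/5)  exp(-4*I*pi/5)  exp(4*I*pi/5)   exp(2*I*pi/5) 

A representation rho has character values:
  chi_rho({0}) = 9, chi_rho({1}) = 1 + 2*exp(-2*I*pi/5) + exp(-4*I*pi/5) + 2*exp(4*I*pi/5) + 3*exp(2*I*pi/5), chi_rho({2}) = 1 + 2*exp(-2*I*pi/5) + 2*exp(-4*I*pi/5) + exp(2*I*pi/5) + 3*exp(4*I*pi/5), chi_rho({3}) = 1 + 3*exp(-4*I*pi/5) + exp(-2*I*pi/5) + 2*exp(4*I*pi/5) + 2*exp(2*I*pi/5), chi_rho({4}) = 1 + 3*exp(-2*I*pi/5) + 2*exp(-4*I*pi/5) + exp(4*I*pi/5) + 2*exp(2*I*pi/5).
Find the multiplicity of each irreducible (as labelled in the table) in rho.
Multiplicities: chi_0: 1, chi_1: 3, chi_2: 2, chi_3: 1, chi_4: 2.

Proof sketch: Use <chi_rho, chi> = (1/|G|) sum_C |C| * chi_rho(C) * conj(chi(C)) with |G| = 5 for each irreducible chi in the table:
  <chi_rho, chi_0> = (1/5)[1*(9)*conj(1) + 1*(1 + 2*exp(-2*I*pi/5) + exp(-4*I*pi/5) + 2*exp(4*I*pi/5) + 3*exp(2*I*pi/5))*conj(1) + 1*(1 + 2*exp(-2*I*pi/5) + 2*exp(-4*I*pi/5) + exp(2*I*pi/5) + 3*exp(4*I*pi/5))*conj(1) + 1*(1 + 3*exp(-4*I*pi/5) + exp(-2*I*pi/5) + 2*exp(4*I*pi/5) + 2*exp(2*I*pi/5))*conj(1) + 1*(1 + 3*exp(-2*I*pi/5) + 2*exp(-4*I*pi/5) + exp(4*I*pi/5) + 2*exp(2*I*pi/5))*conj(1)]
      = (1/5)[(9) + (1 + 2*exp(-2*I*pi/5) + exp(-4*I*pi/5) + 2*exp(4*I*pi/5) + 3*exp(2*I*pi/5)) + (1 + 2*exp(-2*I*pi/5) + 2*exp(-4*I*pi/5) + exp(2*I*pi/5) + 3*exp(4*I*pi/5)) + (1 + 3*exp(-4*I*pi/5) + exp(-2*I*pi/5) + 2*exp(4*I*pi/5) + 2*exp(2*I*pi/5)) + (1 + 3*exp(-2*I*pi/5) + 2*exp(-4*I*pi/5) + exp(4*I*pi/5) + 2*exp(2*I*pi/5))] = 5/5 = 1
  <chi_rho, chi_1> = (1/5)[1*(9)*conj(1) + 1*(1 + 2*exp(-2*I*pi/5) + exp(-4*I*pi/5) + 2*exp(4*I*pi/5) + 3*exp(2*I*pi/5))*conj(exp(2*I*pi/5)) + 1*(1 + 2*exp(-2*I*pi/5) + 2*exp(-4*I*pi/5) + exp(2*I*pi/5) + 3*exp(4*I*pi/5))*conj(exp(4*I*pi/5)) + 1*(1 + 3*exp(-4*I*pi/5) + exp(-2*I*pi/5) + 2*exp(4*I*pi/5) + 2*exp(2*I*pi/5))*conj(exp(-4*I*pi/5)) + 1*(1 + 3*exp(-2*I*pi/5) + 2*exp(-4*I*pi/5) + exp(4*I*pi/5) + 2*exp(2*I*pi/5))*conj(exp(-2*I*pi/5))]
      = (1/5)[(9) + (3 + 2*exp(-4*I*pi/5) + exp(-2*I*pi/5) + exp(4*I*pi/5) + 2*exp(2*I*pi/5)) + (3 + exp(-2*I*pi/5) + exp(-4*I*pi/5) + 2*exp(4*I*pi/5) + 2*exp(2*I*pi/5)) + (3 + 2*exp(-2*I*pi/5) + 2*exp(-4*I*pi/5) + exp(4*I*pi/5) + exp(2*I*pi/5)) + (3 + 2*exp(-2*I*pi/5) + exp(-4*I*pi/5) + exp(2*I*pi/5) + 2*exp(4*I*pi/5))] = 15/5 = 3
  <chi_rho, chi_2> = (1/5)[1*(9)*conj(1) + 1*(1 + 2*exp(-2*I*pi/5) + exp(-4*I*pi/5) + 2*exp(4*I*pi/5) + 3*exp(2*I*pi/5))*conj(exp(4*I*pi/5)) + 1*(1 + 2*exp(-2*I*pi/5) + 2*exp(-4*I*pi/5) + exp(2*I*pi/5) + 3*exp(4*I*pi/5))*conj(exp(-2*I*pi/5)) + 1*(1 + 3*exp(-4*I*pi/5) + exp(-2*I*pi/5) + 2*exp(4*I*pi/5) + 2*exp(2*I*pi/5))*conj(exp(2*I*pi/5)) + 1*(1 + 3*exp(-2*I*pi/5) + 2*exp(-4*I*pi/5) + exp(4*I*pi/5) + 2*exp(2*I*pi/5))*conj(exp(-4*I*pi/5))]
      = (1/5)[(9) + (2 + 3*exp(-2*I*pi/5) + exp(-4*I*pi/5) + exp(2*I*pi/5) + 2*exp(4*I*pi/5)) + (2 + 2*exp(-2*I*pi/5) + 3*exp(-4*I*pi/5) + exp(4*I*pi/5) + exp(2*I*pi/5)) + (2 + exp(-2*I*pi/5) + exp(-4*I*pi/5) + 3*exp(4*I*pi/5) + 2*exp(2*I*pi/5)) + (2 + 2*exp(-4*I*pi/5) + exp(-2*I*pi/5) + exp(4*I*pi/5) + 3*exp(2*I*pi/5))] = 10/5 = 2
  <chi_rho, chi_3> = (1/5)[1*(9)*conj(1) + 1*(1 + 2*exp(-2*I*pi/5) + exp(-4*I*pi/5) + 2*exp(4*I*pi/5) + 3*exp(2*I*pi/5))*conj(exp(-4*I*pi/5)) + 1*(1 + 2*exp(-2*I*pi/5) + 2*exp(-4*I*pi/5) + exp(2*I*pi/5) + 3*exp(4*I*pi/5))*conj(exp(2*I*pi/5)) + 1*(1 + 3*exp(-4*I*pi/5) + exp(-2*I*pi/5) + 2*exp(4*I*pi/5) + 2*exp(2*I*pi/5))*conj(exp(-2*I*pi/5)) + 1*(1 + 3*exp(-2*I*pi/5) + 2*exp(-4*I*pi/5) + exp(4*I*pi/5) + 2*exp(2*I*pi/5))*conj(exp(4*I*pi/5))]
      = (1/5)[(9) + (1 + 2*exp(-2*I*pi/5) + 3*exp(-4*I*pi/5) + exp(4*I*pi/5) + 2*exp(2*I*pi/5)) + (1 + 2*exp(-4*I*pi/5) + exp(-2*I*pi/5) + 2*exp(4*I*pi/5) + 3*exp(2*I*pi/5)) + (1 + 3*exp(-2*I*pi/5) + 2*exp(-4*I*pi/5) + exp(2*I*pi/5) + 2*exp(4*I*pi/5)) + (1 + 2*exp(-2*I*pi/5) + exp(-4*I*pi/5) + 3*exp(4*I*pi/5) + 2*exp(2*I*pi/5))] = 5/5 = 1
  <chi_rho, chi_4> = (1/5)[1*(9)*conj(1) + 1*(1 + 2*exp(-2*I*pi/5) + exp(-4*I*pi/5) + 2*exp(4*I*pi/5) + 3*exp(2*I*pi/5))*conj(exp(-2*I*pi/5)) + 1*(1 + 2*exp(-2*I*pi/5) + 2*exp(-4*I*pi/5) + exp(2*I*pi/5) + 3*exp(4*I*pi/5))*conj(exp(-4*I*pi/5)) + 1*(1 + 3*exp(-4*I*pi/5) + exp(-2*I*pi/5) + 2*exp(4*I*pi/5) + 2*exp(2*I*pi/5))*conj(exp(4*I*pi/5)) + 1*(1 + 3*exp(-2*I*pi/5) + 2*exp(-4*I*pi/5) + exp(4*I*pi/5) + 2*exp(2*I*pi/5))*conj(exp(2*I*pi/5))]
      = (1/5)[(9) + (2 + 2*exp(-4*I*pi/5) + exp(-2*I*pi/5) + exp(2*I*pi/5) + 3*exp(4*I*pi/5)) + (2 + 3*exp(-2*I*pi/5) + exp(-4*I*pi/5) + exp(4*I*pi/5) + 2*exp(2*I*pi/5)) + (2 + 2*exp(-2*I*pi/5) + exp(-4*I*pi/5) + exp(4*I*pi/5) + 3*exp(2*I*pi/5)) + (2 + 3*exp(-4*I*pi/5) + exp(-2*I*pi/5) + exp(2*I*pi/5) + 2*exp(4*I*pi/5))] = 10/5 = 2
(Exp terms are combined using exp(i*s)*conj(exp(i*t)) = exp(i*(s-t)), and sums of them are collapsed using the identity that for every m > 1 the m distinct m-th roots of unity sum to 0, e.g. 1 + exp(2*I*pi/3) + exp(-2*I*pi/3) = 0.)
Dimension check: dim(rho) = sum (mult * dim) = 1*1 + 3*1 + 2*1 + 1*1 + 2*1 = 9 = chi_rho(e) = 9.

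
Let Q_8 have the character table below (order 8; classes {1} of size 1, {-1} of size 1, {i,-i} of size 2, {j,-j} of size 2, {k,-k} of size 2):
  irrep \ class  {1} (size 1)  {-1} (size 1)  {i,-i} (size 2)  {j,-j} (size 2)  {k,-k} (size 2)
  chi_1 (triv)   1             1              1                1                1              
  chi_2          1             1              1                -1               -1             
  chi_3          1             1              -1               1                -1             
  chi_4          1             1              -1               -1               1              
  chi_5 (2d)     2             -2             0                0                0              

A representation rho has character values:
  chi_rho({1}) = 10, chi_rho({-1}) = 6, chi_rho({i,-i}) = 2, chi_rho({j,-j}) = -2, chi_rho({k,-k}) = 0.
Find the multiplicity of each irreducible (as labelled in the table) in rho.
Multiplicities: chi_1: 2, chi_2: 3, chi_3: 1, chi_4: 2, chi_5: 1.

Working: Use <chi_rho, chi> = (1/|G|) sum_C |C| * chi_rho(C) * conj(chi(C)) with |G| = 8 for each irreducible chi in the table:
  <chi_rho, chi_1> = (1/8)[1*(10)*conj(1) + 1*(6)*conj(1) + 2*(2)*conj(1) + 2*(-2)*conj(1) + 2*(0)*conj(1)]
      = (1/8)[(10) + (6) + (4) + (-4) + (0)] = 16/8 = 2
  <chi_rho, chi_2> = (1/8)[1*(10)*conj(1) + 1*(6)*conj(1) + 2*(2)*conj(1) + 2*(-2)*conj(-1) + 2*(0)*conj(-1)]
      = (1/8)[(10) + (6) + (4) + (4) + (0)] = 24/8 = 3
  <chi_rho, chi_3> = (1/8)[1*(10)*conj(1) + 1*(6)*conj(1) + 2*(2)*conj(-1) + 2*(-2)*conj(1) + 2*(0)*conj(-1)]
      = (1/8)[(10) + (6) + (-4) + (-4) + (0)] = 8/8 = 1
  <chi_rho, chi_4> = (1/8)[1*(10)*conj(1) + 1*(6)*conj(1) + 2*(2)*conj(-1) + 2*(-2)*conj(-1) + 2*(0)*conj(1)]
      = (1/8)[(10) + (6) + (-4) + (4) + (0)] = 16/8 = 2
  <chi_rho, chi_5> = (1/8)[1*(10)*conj(2) + 1*(6)*conj(-2) + 2*(2)*conj(0) + 2*(-2)*conj(0) + 2*(0)*conj(0)]
      = (1/8)[(20) + (-12) + (0) + (0) + (0)] = 8/8 = 1
Dimension check: dim(rho) = sum (mult * dim) = 2*1 + 3*1 + 1*1 + 2*1 + 1*2 = 10 = chi_rho(e) = 10.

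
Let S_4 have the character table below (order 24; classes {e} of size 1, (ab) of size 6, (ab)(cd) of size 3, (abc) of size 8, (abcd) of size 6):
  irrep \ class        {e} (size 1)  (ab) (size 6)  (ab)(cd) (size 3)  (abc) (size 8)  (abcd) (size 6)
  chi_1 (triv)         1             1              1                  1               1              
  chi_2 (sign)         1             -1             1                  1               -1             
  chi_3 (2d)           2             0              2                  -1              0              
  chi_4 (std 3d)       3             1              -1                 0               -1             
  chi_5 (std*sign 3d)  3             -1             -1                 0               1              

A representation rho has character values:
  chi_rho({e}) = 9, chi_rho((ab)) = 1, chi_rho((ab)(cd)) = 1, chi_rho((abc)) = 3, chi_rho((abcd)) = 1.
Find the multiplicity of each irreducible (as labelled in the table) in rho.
Multiplicities: chi_1: 2, chi_2: 1, chi_3: 0, chi_4: 1, chi_5: 1.

Justification: Use <chi_rho, chi> = (1/|G|) sum_C |C| * chi_rho(C) * conj(chi(C)) with |G| = 24 for each irreducible chi in the table:
  <chi_rho, chi_1> = (1/24)[1*(9)*conj(1) + 6*(1)*conj(1) + 3*(1)*conj(1) + 8*(3)*conj(1) + 6*(1)*conj(1)]
      = (1/24)[(9) + (6) + (3) + (24) + (6)] = 48/24 = 2
  <chi_rho, chi_2> = (1/24)[1*(9)*conj(1) + 6*(1)*conj(-1) + 3*(1)*conj(1) + 8*(3)*conj(1) + 6*(1)*conj(-1)]
      = (1/24)[(9) + (-6) + (3) + (24) + (-6)] = 24/24 = 1
  <chi_rho, chi_3> = (1/24)[1*(9)*conj(2) + 6*(1)*conj(0) + 3*(1)*conj(2) + 8*(3)*conj(-1) + 6*(1)*conj(0)]
      = (1/24)[(18) + (0) + (6) + (-24) + (0)] = 0/24 = 0
  <chi_rho, chi_4> = (1/24)[1*(9)*conj(3) + 6*(1)*conj(1) + 3*(1)*conj(-1) + 8*(3)*conj(0) + 6*(1)*conj(-1)]
      = (1/24)[(27) + (6) + (-3) + (0) + (-6)] = 24/24 = 1
  <chi_rho, chi_5> = (1/24)[1*(9)*conj(3) + 6*(1)*conj(-1) + 3*(1)*conj(-1) + 8*(3)*conj(0) + 6*(1)*conj(1)]
      = (1/24)[(27) + (-6) + (-3) + (0) + (6)] = 24/24 = 1
Dimension check: dim(rho) = sum (mult * dim) = 2*1 + 1*1 + 0*2 + 1*3 + 1*3 = 9 = chi_rho(e) = 9.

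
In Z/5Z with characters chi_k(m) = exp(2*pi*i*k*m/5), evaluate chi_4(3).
chi_4(3) = zeta_5^12 = exp(4*I*pi/5)

Proof sketch: chi_4(3) = zeta_5^(4*3) = zeta_5^12. Since zeta_5^5 = 1, this equals zeta_5^2 = exp(2*pi*i*2/5) = exp(4*I*pi/5).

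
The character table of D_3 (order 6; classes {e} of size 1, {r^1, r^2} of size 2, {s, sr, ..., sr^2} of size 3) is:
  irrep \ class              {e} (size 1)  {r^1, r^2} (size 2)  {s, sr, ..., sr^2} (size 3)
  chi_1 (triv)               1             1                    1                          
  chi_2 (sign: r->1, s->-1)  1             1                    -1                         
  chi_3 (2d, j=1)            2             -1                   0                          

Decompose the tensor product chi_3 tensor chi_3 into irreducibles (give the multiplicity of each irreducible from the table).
chi_3 tensor chi_3 = chi_1 + chi_2 + chi_3 (all other irreducibles have multiplicity 0).

Justification: The character of a tensor product is the pointwise product (chi_3 * chi_3)(C) = chi_3(C) * chi_3(C):
  {e}: (2)*(2), {r^1, r^2}: (-1)*(-1), {s, sr, ..., sr^2}: (0)*(0)
so (chi_3 * chi_3) takes values
  {e} -> 4, {r^1, r^2} -> 1, {s, sr, ..., sr^2} -> 0.
Now take the inner product of this character with each irreducible chi from the table, <chi_3*chi_3, chi> = (1/6) sum_C |C| (chi_3*chi_3)(C) conj(chi(C)):
  <chi_3*chi_3, chi_1> = (1/6)[1*(4)*conj(1) + 2*(1)*conj(1) + 3*(0)*conj(1)]
      = (1/6)[(4) + (2) + (0)] = 6/6 = 1
  <chi_3*chi_3, chi_2> = (1/6)[1*(4)*conj(1) + 2*(1)*conj(1) + 3*(0)*conj(-1)]
      = (1/6)[(4) + (2) + (0)] = 6/6 = 1
  <chi_3*chi_3, chi_3> = (1/6)[1*(4)*conj(2) + 2*(1)*conj(-1) + 3*(0)*conj(0)]
      = (1/6)[(8) + (-2) + (0)] = 6/6 = 1
Hence the multiplicities are chi_1: 1, chi_2: 1, chi_3: 1. Dimension check: dim(chi_3)*dim(chi_3) = 2*2 = 4 and sum (mult * dim) = 1*1 + 1*1 + 1*2 = 4.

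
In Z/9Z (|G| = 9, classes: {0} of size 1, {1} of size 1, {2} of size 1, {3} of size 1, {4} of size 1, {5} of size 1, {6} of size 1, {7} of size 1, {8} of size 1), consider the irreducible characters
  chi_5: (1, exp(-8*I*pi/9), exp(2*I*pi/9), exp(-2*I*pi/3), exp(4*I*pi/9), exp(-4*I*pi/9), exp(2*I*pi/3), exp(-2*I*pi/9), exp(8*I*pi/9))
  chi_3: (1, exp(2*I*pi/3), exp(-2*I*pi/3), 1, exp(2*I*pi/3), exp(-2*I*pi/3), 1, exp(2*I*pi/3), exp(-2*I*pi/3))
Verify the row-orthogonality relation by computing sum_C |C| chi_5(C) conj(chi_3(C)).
Sum = 0; so <chi_5, chi_3> = 0 (distinct irreducibles are orthogonal).

Justification: Compute term by term over conjugacy classes (|C| * chi_5(C) * conj(chi_3(C))):
  1*(1)*conj(1) + 1*(exp(-8*I*pi/9))*conj(exp(2*I*pi/3)) + 1*(exp(2*I*pi/9))*conj(exp(-2*I*pi/3)) + 1*(exp(-2*I*pi/3))*conj(1) + 1*(exp(4*I*pi/9))*conj(exp(2*I*pi/3)) + 1*(exp(-4*I*pi/9))*conj(exp(-2*I*pi/3)) + 1*(exp(2*I*pi/3))*conj(1) + 1*(exp(-2*I*pi/9))*conj(exp(2*I*pi/3)) + 1*(exp(8*I*pi/9))*conj(exp(-2*I*pi/3))
  = (1) + (exp(4*I*pi/9)) + (exp(8*I*pi/9)) + (exp(-2*I*pi/3)) + (exp(-2*I*pi/9)) + (exp(2*I*pi/9)) + (exp(2*I*pi/3)) + (exp(-8*I*pi/9)) + (exp(-4*I*pi/9))
  = 0.
(Exp terms are combined using exp(i*s)*conj(exp(i*t)) = exp(i*(s-t)), and sums of them are collapsed using the identity that for every m > 1 the m distinct m-th roots of unity sum to 0, e.g. 1 + exp(2*I*pi/3) + exp(-2*I*pi/3) = 0.)
Dividing by |G| = 9 gives 0/9 = 0, matching the row-orthogonality relation <chi_5, chi_3> = [chi_5 = chi_3].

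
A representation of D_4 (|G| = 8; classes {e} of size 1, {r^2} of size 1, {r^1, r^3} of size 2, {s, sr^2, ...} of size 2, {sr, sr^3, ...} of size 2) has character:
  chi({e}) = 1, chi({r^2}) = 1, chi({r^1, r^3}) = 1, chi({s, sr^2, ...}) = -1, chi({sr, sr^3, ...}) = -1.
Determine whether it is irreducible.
Irreducible: <chi, chi> = 1.

<chi, chi> = (1/|G|) sum_C |C| * |chi(C)|^2 = (1/8)[1*|1|^2 + 1*|1|^2 + 2*|1|^2 + 2*|-1|^2 + 2*|-1|^2]
  = (1/8)[(1) + (1) + (2) + (2) + (2)] = 8/8 = 1.
A character is irreducible iff <chi, chi> = 1, so this representation is irreducible.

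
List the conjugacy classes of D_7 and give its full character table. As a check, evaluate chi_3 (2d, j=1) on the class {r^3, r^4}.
Conjugacy classes: {e} of size 1, {r^1, r^6} of size 2, {r^2, r^5} of size 2, {r^3, r^4} of size 2, {s, sr, ..., sr^6} of size 7.
Character table:
  irrep \ class              {e} (size 1)  {r^1, r^6} (size 2)  {r^2, r^5} (size 2)  {r^3, r^4} (size 2)  {s, sr, ..., sr^6} (size 7)
  chi_1 (triv)               1             1                    1                    1                    1                          
  chi_2 (sign: r->1, s->-1)  1             1                    1                    1                    -1                         
  chi_3 (2d, j=1)            2             2*cos(2*pi/7)        -2*cos(3*pi/7)       -2*cos(pi/7)         0                          
  chi_4 (2d, j=2)            2             -2*cos(3*pi/7)       -2*cos(pi/7)         2*cos(2*pi/7)        0                          
  chi_5 (2d, j=3)            2             -2*cos(pi/7)         2*cos(2*pi/7)        -2*cos(3*pi/7)       0                          

Spot check: chi_3 (2d, j=1) on {r^3, r^4} = -2*cos(pi/7).

Justification: D_7 has order 2*7 = 14 with 5 conjugacy classes, hence 5 irreducibles. Sum of squared dims 1 + 1 + 4 + 4 + 4 = 14 = |G|. Linear characters come from the abelianisation; the 2-dimensional irreps have character r^k -> 2*cos(2*pi*j*k/7), reflections -> 0.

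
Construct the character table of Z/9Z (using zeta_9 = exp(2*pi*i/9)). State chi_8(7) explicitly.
Character table of Z/9Z (irreps indexed chi_0,...,chi_8 with chi_k(m) = zeta_9^(k*m), zeta_9 = exp(2*pi*i/9)):
  irrep \ class  {0} (size 1)  {1} (size 1)    {2} (size 1)    {3} (size 1)    {4} (size 1)    {5} (size 1)    {6} (size 1)    {7} (size 1)    {8} (size 1)  
  chi_0          1             1               1               1               1               1               1               1               1             
  chi_1          1             exp(2*I*pi/9)   exp(4*I*pi/9)   exp(2*I*pi/3)   exp(8*I*pi/9)   exp(-8*I*pi/9)  exp(-2*I*pi/3)  exp(-4*I*pi/9)  exp(-2*I*pi/9)
  chi_2          1             exp(4*I*pi/9)   exp(8*I*pi/9)   exp(-2*I*pi/3)  exp(-2*I*pi/9)  exp(2*I*pi/9)   exp(2*I*pi/3)   exp(-8*I*pi/9)  exp(-4*I*pi/9)
  chi_3          1             exp(2*I*pi/3)   exp(-2*I*pi/3)  1               exp(2*I*pi/3)   exp(-2*I*pi/3)  1               exp(2*I*pi/3)   exp(-2*I*pi/3)
  chi_4          1             exp(8*I*pi/9)   exp(-2*I*pi/9)  exp(2*I*pi/3)   exp(-4*I*pi/9)  exp(4*I*pi/9)   exp(-2*I*pi/3)  exp(2*I*pi/9)   exp(-8*I*pi/9)
  chi_5          1             exp(-8*I*pi/9)  exp(2*I*pi/9)   exp(-2*I*pi/3)  exp(4*I*pi/9)   exp(-4*I*pi/9)  exp(2*I*pi/3)   exp(-2*I*pi/9)  exp(8*I*pi/9) 
  chi_6          1             exp(-2*I*pi/3)  exp(2*I*pi/3)   1               exp(-2*I*pi/3)  exp(2*I*pi/3)   1               exp(-2*I*pi/3)  exp(2*I*pi/3) 
  chi_7          1             exp(-4*I*pi/9)  exp(-8*I*pi/9)  exp(2*I*pi/3)   exp(2*I*pi/9)   exp(-2*I*pi/9)  exp(-2*I*pi/3)  exp(8*I*pi/9)   exp(4*I*pi/9) 
  chi_8          1             exp(-2*I*pi/9)  exp(-4*I*pi/9)  exp(-2*I*pi/3)  exp(-8*I*pi/9)  exp(8*I*pi/9)   exp(2*I*pi/3)   exp(4*I*pi/9)   exp(2*I*pi/9) 

Spot check: chi_8(7) = zeta_9^(8*7) = zeta_9^56 = exp(4*I*pi/9).

Solution. Z/9Z is abelian, so all 9 irreducible complex representations are 1-dimensional. They are given by chi_k(m) = zeta_9^(k*m) for k = 0,...,8. Row orthogonality: sum_m chi_k(m) conj(chi_l(m)) = 9 * [k = l].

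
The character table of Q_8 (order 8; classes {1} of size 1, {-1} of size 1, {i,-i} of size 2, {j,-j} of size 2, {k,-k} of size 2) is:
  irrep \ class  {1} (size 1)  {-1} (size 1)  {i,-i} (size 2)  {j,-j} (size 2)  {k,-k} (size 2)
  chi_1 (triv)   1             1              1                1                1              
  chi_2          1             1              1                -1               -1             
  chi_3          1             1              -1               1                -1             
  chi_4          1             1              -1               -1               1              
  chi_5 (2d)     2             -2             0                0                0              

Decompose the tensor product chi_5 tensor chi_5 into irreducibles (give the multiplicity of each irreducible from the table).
chi_5 tensor chi_5 = chi_1 + chi_2 + chi_3 + chi_4 (all other irreducibles have multiplicity 0).

Derivation: The character of a tensor product is the pointwise product (chi_5 * chi_5)(C) = chi_5(C) * chi_5(C):
  {1}: (2)*(2), {-1}: (-2)*(-2), {i,-i}: (0)*(0), {j,-j}: (0)*(0), {k,-k}: (0)*(0)
so (chi_5 * chi_5) takes values
  {1} -> 4, {-1} -> 4, {i,-i} -> 0, {j,-j} -> 0, {k,-k} -> 0.
Now take the inner product of this character with each irreducible chi from the table, <chi_5*chi_5, chi> = (1/8) sum_C |C| (chi_5*chi_5)(C) conj(chi(C)):
  <chi_5*chi_5, chi_1> = (1/8)[1*(4)*conj(1) + 1*(4)*conj(1) + 2*(0)*conj(1) + 2*(0)*conj(1) + 2*(0)*conj(1)]
      = (1/8)[(4) + (4) + (0) + (0) + (0)] = 8/8 = 1
  <chi_5*chi_5, chi_2> = (1/8)[1*(4)*conj(1) + 1*(4)*conj(1) + 2*(0)*conj(1) + 2*(0)*conj(-1) + 2*(0)*conj(-1)]
      = (1/8)[(4) + (4) + (0) + (0) + (0)] = 8/8 = 1
  <chi_5*chi_5, chi_3> = (1/8)[1*(4)*conj(1) + 1*(4)*conj(1) + 2*(0)*conj(-1) + 2*(0)*conj(1) + 2*(0)*conj(-1)]
      = (1/8)[(4) + (4) + (0) + (0) + (0)] = 8/8 = 1
  <chi_5*chi_5, chi_4> = (1/8)[1*(4)*conj(1) + 1*(4)*conj(1) + 2*(0)*conj(-1) + 2*(0)*conj(-1) + 2*(0)*conj(1)]
      = (1/8)[(4) + (4) + (0) + (0) + (0)] = 8/8 = 1
  <chi_5*chi_5, chi_5> = (1/8)[1*(4)*conj(2) + 1*(4)*conj(-2) + 2*(0)*conj(0) + 2*(0)*conj(0) + 2*(0)*conj(0)]
      = (1/8)[(8) + (-8) + (0) + (0) + (0)] = 0/8 = 0
Hence the multiplicities are chi_1: 1, chi_2: 1, chi_3: 1, chi_4: 1. Dimension check: dim(chi_5)*dim(chi_5) = 2*2 = 4 and sum (mult * dim) = 1*1 + 1*1 + 1*1 + 1*1 = 4.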